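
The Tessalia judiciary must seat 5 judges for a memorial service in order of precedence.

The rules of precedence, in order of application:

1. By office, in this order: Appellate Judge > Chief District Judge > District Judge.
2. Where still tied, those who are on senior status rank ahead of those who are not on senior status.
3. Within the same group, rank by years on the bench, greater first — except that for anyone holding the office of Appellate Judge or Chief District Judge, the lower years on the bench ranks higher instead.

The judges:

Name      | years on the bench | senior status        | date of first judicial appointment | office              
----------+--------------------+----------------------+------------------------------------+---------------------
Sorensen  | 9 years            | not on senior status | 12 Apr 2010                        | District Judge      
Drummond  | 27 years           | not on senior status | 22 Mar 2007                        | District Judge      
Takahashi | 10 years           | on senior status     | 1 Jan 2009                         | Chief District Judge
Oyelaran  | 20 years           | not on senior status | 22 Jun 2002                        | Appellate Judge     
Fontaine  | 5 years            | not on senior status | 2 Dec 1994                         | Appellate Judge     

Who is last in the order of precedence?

By office: Fontaine and Oyelaran (Appellate Judge); then Takahashi (Chief District Judge); then Drummond and Sorensen (District Judge).
Fontaine and Oyelaran are each not on senior status, so the next rule applies.
Among Fontaine and Oyelaran, by years on the bench (lower first) (reversed rule for this group): Fontaine (5 years) before Oyelaran (20 years).
Drummond and Sorensen are each not on senior status, so the next rule applies.
Among Drummond and Sorensen, by years on the bench (higher first): Drummond (27 years) before Sorensen (9 years).
Order: Fontaine, Oyelaran, Takahashi, Drummond, Sorensen.

Sorensen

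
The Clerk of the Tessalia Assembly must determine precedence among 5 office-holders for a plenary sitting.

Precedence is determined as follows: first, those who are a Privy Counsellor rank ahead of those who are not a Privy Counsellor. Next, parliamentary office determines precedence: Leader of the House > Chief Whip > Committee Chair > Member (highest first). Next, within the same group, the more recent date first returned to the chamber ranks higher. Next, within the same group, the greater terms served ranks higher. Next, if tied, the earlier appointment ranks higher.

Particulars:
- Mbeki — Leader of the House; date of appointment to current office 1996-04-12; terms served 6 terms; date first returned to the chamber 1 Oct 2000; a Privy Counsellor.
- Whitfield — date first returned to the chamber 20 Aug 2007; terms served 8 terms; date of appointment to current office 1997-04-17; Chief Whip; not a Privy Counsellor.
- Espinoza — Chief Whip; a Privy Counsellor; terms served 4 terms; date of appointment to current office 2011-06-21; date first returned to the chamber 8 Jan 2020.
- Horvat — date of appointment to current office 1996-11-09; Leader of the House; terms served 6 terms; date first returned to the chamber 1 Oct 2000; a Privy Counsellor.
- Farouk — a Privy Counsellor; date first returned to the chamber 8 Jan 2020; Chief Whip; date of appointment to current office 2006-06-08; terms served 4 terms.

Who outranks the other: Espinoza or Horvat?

By the first rule: Mbeki, Horvat, Farouk and Espinoza (each a Privy Counsellor); then Whitfield (not a Privy Counsellor).
Among Mbeki, Horvat, Farouk and Espinoza, by parliamentary office: Mbeki and Horvat (Leader of the House) before Farouk and Espinoza (Chief Whip).
Mbeki and Horvat both have date first returned to the chamber 1 Oct 2000, so the next rule applies.
Mbeki and Horvat both have terms served 6 terms, so the next rule applies.
Among Mbeki and Horvat, by date of appointment to current office (earlier first): Mbeki (1996-04-12) before Horvat (1996-11-09).
Farouk and Espinoza both have date first returned to the chamber 8 Jan 2020, so the next rule applies.
Farouk and Espinoza both have terms served 4 terms, so the next rule applies.
Among Farouk and Espinoza, by date of appointment to current office (earlier first): Farouk (2006-06-08) before Espinoza (2011-06-21).
So Horvat takes precedence.

Horvat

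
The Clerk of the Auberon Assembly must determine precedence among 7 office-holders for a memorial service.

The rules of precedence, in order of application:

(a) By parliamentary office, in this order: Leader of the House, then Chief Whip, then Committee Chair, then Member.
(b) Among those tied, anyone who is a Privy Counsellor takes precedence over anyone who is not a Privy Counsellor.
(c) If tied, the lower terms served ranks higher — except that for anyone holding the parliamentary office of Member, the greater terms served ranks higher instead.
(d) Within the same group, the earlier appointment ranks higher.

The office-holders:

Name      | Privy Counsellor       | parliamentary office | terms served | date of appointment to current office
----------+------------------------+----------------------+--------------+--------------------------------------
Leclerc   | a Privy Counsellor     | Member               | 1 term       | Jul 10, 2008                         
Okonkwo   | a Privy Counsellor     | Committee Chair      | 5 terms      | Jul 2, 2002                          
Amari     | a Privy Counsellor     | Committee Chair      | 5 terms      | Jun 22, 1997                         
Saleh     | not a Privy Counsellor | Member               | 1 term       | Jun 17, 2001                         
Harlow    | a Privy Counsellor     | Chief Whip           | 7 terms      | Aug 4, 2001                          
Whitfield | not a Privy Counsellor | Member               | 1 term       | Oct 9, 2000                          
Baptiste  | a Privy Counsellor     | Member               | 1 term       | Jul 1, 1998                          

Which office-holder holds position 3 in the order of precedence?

Okonkwo

By parliamentary office: Harlow (Chief Whip); then Amari and Okonkwo (Committee Chair); then Baptiste, Leclerc, Whitfield and Saleh (Member).
Amari and Okonkwo are each a Privy Counsellor, so the next rule applies.
Amari and Okonkwo both have terms served 5 terms, so the next rule applies.
Among Amari and Okonkwo, by date of appointment to current office (earlier first): Amari (Jun 22, 1997) before Okonkwo (Jul 2, 2002).
Among Baptiste, Leclerc, Whitfield and Saleh, a Privy Counsellor before not a Privy Counsellor: Baptiste and Leclerc (a Privy Counsellor) before Whitfield and Saleh (not a Privy Counsellor).
Baptiste and Leclerc both have terms served 1 term, so the next rule applies.
Among Baptiste and Leclerc, by date of appointment to current office (earlier first): Baptiste (Jul 1, 1998) before Leclerc (Jul 10, 2008).
Whitfield and Saleh both have terms served 1 term, so the next rule applies.
Among Whitfield and Saleh, by date of appointment to current office (earlier first): Whitfield (Oct 9, 2000) before Saleh (Jun 17, 2001).
Order: Harlow, Amari, Okonkwo, Baptiste, Leclerc, Whitfield, Saleh.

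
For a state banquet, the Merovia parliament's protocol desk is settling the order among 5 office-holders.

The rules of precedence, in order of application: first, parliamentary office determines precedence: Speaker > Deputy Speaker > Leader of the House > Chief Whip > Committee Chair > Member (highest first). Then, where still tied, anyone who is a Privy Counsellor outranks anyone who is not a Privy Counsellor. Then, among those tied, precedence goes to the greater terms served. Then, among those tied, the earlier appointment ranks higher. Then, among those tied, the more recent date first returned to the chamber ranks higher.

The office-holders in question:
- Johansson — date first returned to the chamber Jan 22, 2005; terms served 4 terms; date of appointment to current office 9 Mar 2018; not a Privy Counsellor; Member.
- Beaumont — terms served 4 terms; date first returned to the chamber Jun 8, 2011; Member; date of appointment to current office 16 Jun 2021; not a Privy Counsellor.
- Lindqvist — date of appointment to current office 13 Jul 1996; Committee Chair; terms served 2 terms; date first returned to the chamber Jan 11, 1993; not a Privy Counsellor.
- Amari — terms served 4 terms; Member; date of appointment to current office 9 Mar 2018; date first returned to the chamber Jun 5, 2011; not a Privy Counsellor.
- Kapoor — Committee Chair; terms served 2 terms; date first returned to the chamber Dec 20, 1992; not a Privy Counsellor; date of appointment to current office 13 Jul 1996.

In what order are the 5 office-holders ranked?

Lindqvist, Kapoor, Amari, Johansson, Beaumont

By parliamentary office: Lindqvist and Kapoor (Committee Chair); then Amari, Johansson and Beaumont (Member).
Lindqvist and Kapoor are each not a Privy Counsellor, so the next rule applies.
Lindqvist and Kapoor both have terms served 2 terms, so the next rule applies.
Lindqvist and Kapoor both have date of appointment to current office 13 Jul 1996, so the next rule applies.
Among Lindqvist and Kapoor, by date first returned to the chamber (later first): Lindqvist (Jan 11, 1993) before Kapoor (Dec 20, 1992).
Amari, Johansson and Beaumont are each not a Privy Counsellor, so the next rule applies.
Amari, Johansson and Beaumont all have terms served 4 terms, so the next rule applies.
Among Amari, Johansson and Beaumont, by date of appointment to current office (earlier first): Amari and Johansson (9 Mar 2018) before Beaumont (16 Jun 2021).
Among Amari and Johansson, by date first returned to the chamber (later first): Amari (Jun 5, 2011) before Johansson (Jan 22, 2005).
Full order: Lindqvist, Kapoor, Amari, Johansson, Beaumont.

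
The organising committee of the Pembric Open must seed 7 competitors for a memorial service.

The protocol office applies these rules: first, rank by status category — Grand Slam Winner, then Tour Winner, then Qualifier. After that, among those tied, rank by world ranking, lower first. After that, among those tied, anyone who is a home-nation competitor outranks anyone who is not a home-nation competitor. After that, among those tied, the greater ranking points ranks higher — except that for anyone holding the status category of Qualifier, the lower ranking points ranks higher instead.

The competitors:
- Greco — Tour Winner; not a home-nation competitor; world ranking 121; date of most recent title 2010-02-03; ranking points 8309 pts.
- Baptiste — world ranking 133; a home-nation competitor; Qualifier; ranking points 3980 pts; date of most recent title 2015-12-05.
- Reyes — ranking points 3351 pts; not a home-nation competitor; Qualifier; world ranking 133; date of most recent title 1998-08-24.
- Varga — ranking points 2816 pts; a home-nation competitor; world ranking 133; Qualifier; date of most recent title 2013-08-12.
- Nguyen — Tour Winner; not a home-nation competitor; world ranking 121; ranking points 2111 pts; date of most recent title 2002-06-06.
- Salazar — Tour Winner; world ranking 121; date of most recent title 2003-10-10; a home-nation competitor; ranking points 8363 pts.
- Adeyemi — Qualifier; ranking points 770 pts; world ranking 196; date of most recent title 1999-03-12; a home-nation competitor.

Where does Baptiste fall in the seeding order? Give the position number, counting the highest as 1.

5

By status category: Salazar, Greco and Nguyen (Tour Winner); then Varga, Baptiste, Reyes and Adeyemi (Qualifier).
Salazar, Greco and Nguyen all have world ranking 121, so the next rule applies.
Among Salazar, Greco and Nguyen, a home-nation competitor before not a home-nation competitor: Salazar (a home-nation competitor) before Greco and Nguyen (not a home-nation competitor).
Among Greco and Nguyen, by ranking points (higher first): Greco (8309 pts) before Nguyen (2111 pts).
Among Varga, Baptiste, Reyes and Adeyemi, by world ranking (lower first): Varga, Baptiste and Reyes (133) before Adeyemi (196).
Among Varga, Baptiste and Reyes, a home-nation competitor before not a home-nation competitor: Varga and Baptiste (a home-nation competitor) before Reyes (not a home-nation competitor).
Among Varga and Baptiste, by ranking points (lower first) (reversed rule for this group): Varga (2816 pts) before Baptiste (3980 pts).
Order: Salazar, Greco, Nguyen, Varga, Baptiste, Reyes, Adeyemi. So position 5.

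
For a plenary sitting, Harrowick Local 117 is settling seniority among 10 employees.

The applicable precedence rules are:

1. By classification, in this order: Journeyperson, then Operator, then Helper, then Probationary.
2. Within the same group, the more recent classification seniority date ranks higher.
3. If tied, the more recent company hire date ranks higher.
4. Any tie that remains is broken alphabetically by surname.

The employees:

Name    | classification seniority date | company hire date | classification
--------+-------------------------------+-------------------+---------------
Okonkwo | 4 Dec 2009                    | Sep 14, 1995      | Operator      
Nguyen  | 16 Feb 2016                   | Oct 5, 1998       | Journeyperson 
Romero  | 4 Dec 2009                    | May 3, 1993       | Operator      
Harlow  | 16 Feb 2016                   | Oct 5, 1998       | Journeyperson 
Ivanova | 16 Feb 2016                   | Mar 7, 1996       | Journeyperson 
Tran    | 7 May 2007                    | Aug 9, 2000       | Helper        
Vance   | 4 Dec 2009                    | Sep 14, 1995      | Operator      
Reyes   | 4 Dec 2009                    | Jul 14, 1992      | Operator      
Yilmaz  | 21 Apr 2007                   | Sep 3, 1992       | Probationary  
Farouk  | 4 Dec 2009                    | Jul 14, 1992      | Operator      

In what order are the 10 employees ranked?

By classification: Harlow, Nguyen and Ivanova (Journeyperson); then Okonkwo, Vance, Romero, Farouk and Reyes (Operator); then Tran (Helper); then Yilmaz (Probationary).
Harlow, Nguyen and Ivanova all have classification seniority date 16 Feb 2016, so the next rule applies.
Among Harlow, Nguyen and Ivanova, by company hire date (later first): Harlow and Nguyen (Oct 5, 1998) before Ivanova (Mar 7, 1996).
Among Harlow and Nguyen, alphabetically by surname: Harlow before Nguyen.
Okonkwo, Vance, Romero, Farouk and Reyes all have classification seniority date 4 Dec 2009, so the next rule applies.
Among Okonkwo, Vance, Romero, Farouk and Reyes, by company hire date (later first): Okonkwo and Vance (Sep 14, 1995) before Romero (May 3, 1993) before Farouk and Reyes (Jul 14, 1992).
Among Okonkwo and Vance, alphabetically by surname: Okonkwo before Vance.
Among Farouk and Reyes, alphabetically by surname: Farouk before Reyes.
Full order: Harlow, Nguyen, Ivanova, Okonkwo, Vance, Romero, Farouk, Reyes, Tran, Yilmaz.

Harlow, Nguyen, Ivanova, Okonkwo, Vance, Romero, Farouk, Reyes, Tran, Yilmaz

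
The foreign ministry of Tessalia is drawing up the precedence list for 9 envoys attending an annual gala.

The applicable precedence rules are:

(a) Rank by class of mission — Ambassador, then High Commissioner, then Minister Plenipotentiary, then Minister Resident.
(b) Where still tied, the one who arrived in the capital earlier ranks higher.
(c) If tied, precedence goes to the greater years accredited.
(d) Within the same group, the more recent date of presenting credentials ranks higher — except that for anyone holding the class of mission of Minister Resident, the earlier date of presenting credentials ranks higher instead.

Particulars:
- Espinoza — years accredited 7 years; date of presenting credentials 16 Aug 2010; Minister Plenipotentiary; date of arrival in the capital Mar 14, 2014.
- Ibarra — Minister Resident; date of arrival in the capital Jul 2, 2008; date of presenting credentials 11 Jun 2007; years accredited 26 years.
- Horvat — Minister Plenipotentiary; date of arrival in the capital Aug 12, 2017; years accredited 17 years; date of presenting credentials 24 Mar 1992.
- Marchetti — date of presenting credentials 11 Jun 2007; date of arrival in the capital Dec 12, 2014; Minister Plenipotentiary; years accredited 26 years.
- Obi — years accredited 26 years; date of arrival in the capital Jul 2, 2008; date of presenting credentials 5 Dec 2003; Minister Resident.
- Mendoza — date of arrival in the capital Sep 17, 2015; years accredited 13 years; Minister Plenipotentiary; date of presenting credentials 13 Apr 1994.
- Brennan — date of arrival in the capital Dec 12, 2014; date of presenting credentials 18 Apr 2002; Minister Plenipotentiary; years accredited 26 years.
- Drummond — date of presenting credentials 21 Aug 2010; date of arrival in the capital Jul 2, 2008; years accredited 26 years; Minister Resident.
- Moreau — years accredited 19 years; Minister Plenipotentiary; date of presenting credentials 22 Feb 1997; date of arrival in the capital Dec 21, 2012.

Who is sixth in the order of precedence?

By class of mission: Moreau, Espinoza, Marchetti, Brennan, Mendoza and Horvat (Minister Plenipotentiary); then Obi, Ibarra and Drummond (Minister Resident).
Among Moreau, Espinoza, Marchetti, Brennan, Mendoza and Horvat, by date of arrival in the capital (earlier first): Moreau (Dec 21, 2012) before Espinoza (Mar 14, 2014) before Marchetti and Brennan (Dec 12, 2014) before Mendoza (Sep 17, 2015) before Horvat (Aug 12, 2017).
Marchetti and Brennan both have years accredited 26 years, so the next rule applies.
Among Marchetti and Brennan, by date of presenting credentials (later first): Marchetti (11 Jun 2007) before Brennan (18 Apr 2002).
Obi, Ibarra and Drummond all have date of arrival in the capital Jul 2, 2008, so the next rule applies.
Obi, Ibarra and Drummond all have years accredited 26 years, so the next rule applies.
Among Obi, Ibarra and Drummond, by date of presenting credentials (earlier first) (reversed rule for this group): Obi (5 Dec 2003) before Ibarra (11 Jun 2007) before Drummond (21 Aug 2010).
Order: Moreau, Espinoza, Marchetti, Brennan, Mendoza, Horvat, Obi, Ibarra, Drummond.

Horvat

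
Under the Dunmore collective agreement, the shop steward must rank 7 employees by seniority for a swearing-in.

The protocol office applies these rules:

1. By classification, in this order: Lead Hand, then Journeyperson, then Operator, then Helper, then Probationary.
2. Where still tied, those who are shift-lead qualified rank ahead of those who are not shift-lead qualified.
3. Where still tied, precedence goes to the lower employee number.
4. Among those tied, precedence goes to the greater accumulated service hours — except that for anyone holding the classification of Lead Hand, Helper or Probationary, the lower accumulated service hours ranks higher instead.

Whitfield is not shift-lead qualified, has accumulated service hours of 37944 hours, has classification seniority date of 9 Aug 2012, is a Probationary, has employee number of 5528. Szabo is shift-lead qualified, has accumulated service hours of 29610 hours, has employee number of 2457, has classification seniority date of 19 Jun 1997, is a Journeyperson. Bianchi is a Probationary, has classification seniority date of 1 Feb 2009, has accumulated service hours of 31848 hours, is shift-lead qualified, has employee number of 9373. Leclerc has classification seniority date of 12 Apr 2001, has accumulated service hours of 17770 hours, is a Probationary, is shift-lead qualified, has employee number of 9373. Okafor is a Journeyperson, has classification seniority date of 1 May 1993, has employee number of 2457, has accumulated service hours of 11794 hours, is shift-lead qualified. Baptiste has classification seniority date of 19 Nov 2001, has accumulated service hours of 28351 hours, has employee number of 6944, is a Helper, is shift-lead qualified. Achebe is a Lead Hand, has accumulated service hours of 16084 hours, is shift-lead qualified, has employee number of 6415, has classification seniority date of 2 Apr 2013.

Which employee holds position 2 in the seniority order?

By classification: Achebe (Lead Hand); then Szabo and Okafor (Journeyperson); then Baptiste (Helper); then Leclerc, Bianchi and Whitfield (Probationary).
Szabo and Okafor are each shift-lead qualified, so the next rule applies.
Szabo and Okafor both have employee number 2457, so the next rule applies.
Among Szabo and Okafor, by accumulated service hours (higher first): Szabo (29610 hours) before Okafor (11794 hours).
Among Leclerc, Bianchi and Whitfield, shift-lead qualified before not shift-lead qualified: Leclerc and Bianchi (shift-lead qualified) before Whitfield (not shift-lead qualified).
Leclerc and Bianchi both have employee number 9373, so the next rule applies.
Among Leclerc and Bianchi, by accumulated service hours (lower first) (reversed rule for this group): Leclerc (17770 hours) before Bianchi (31848 hours).
Order: Achebe, Szabo, Okafor, Baptiste, Leclerc, Bianchi, Whitfield.

Szabo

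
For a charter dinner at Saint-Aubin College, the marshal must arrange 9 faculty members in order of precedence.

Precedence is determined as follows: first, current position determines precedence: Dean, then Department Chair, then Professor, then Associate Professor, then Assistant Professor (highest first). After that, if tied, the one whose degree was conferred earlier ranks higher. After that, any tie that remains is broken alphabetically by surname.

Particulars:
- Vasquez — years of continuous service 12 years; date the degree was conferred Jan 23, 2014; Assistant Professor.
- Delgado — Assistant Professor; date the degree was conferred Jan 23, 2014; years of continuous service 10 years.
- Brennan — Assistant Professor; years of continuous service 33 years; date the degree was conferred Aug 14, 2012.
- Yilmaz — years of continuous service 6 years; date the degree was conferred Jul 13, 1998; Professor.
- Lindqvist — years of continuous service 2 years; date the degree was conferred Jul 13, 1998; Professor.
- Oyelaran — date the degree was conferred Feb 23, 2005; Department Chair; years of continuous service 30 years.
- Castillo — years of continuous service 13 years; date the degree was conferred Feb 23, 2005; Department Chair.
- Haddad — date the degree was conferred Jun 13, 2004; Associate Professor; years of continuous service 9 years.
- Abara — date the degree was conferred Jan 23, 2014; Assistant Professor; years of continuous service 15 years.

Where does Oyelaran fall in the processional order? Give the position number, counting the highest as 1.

2

By current position: Castillo and Oyelaran (Department Chair); then Lindqvist and Yilmaz (Professor); then Haddad (Associate Professor); then Brennan, Abara, Delgado and Vasquez (Assistant Professor).
Castillo and Oyelaran both have date the degree was conferred Feb 23, 2005, so the next rule applies.
Among Castillo and Oyelaran, alphabetically by surname: Castillo before Oyelaran.
Lindqvist and Yilmaz both have date the degree was conferred Jul 13, 1998, so the next rule applies.
Among Lindqvist and Yilmaz, alphabetically by surname: Lindqvist before Yilmaz.
Among Brennan, Abara, Delgado and Vasquez, by date the degree was conferred (earlier first): Brennan (Aug 14, 2012) before Abara, Delgado and Vasquez (Jan 23, 2014).
Among Abara, Delgado and Vasquez, alphabetically by surname: Abara before Delgado before Vasquez.
Order: Castillo, Oyelaran, Lindqvist, Yilmaz, Haddad, Brennan, Abara, Delgado, Vasquez. So position 2.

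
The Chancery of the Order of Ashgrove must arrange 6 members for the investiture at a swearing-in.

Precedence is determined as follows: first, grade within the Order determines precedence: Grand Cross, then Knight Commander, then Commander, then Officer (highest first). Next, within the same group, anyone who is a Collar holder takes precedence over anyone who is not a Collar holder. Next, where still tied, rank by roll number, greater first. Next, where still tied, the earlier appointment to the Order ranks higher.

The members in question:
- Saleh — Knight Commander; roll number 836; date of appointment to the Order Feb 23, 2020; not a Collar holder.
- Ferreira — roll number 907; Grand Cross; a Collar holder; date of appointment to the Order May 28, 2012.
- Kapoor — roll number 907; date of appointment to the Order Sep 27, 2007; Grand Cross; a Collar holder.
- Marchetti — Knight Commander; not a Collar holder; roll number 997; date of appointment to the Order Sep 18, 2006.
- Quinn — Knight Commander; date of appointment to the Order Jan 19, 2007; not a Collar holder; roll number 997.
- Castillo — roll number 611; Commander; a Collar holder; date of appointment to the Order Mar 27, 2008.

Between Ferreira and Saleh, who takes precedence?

Ferreira

By grade within the Order: Kapoor and Ferreira (Grand Cross); then Marchetti, Quinn and Saleh (Knight Commander); then Castillo (Commander).
Kapoor and Ferreira are each a Collar holder, so the next rule applies.
Kapoor and Ferreira both have roll number 907, so the next rule applies.
Among Kapoor and Ferreira, by date of appointment to the Order (earlier first): Kapoor (Sep 27, 2007) before Ferreira (May 28, 2012).
Marchetti, Quinn and Saleh are each not a Collar holder, so the next rule applies.
Among Marchetti, Quinn and Saleh, by roll number (higher first): Marchetti and Quinn (997) before Saleh (836).
Among Marchetti and Quinn, by date of appointment to the Order (earlier first): Marchetti (Sep 18, 2006) before Quinn (Jan 19, 2007).
So Ferreira takes precedence.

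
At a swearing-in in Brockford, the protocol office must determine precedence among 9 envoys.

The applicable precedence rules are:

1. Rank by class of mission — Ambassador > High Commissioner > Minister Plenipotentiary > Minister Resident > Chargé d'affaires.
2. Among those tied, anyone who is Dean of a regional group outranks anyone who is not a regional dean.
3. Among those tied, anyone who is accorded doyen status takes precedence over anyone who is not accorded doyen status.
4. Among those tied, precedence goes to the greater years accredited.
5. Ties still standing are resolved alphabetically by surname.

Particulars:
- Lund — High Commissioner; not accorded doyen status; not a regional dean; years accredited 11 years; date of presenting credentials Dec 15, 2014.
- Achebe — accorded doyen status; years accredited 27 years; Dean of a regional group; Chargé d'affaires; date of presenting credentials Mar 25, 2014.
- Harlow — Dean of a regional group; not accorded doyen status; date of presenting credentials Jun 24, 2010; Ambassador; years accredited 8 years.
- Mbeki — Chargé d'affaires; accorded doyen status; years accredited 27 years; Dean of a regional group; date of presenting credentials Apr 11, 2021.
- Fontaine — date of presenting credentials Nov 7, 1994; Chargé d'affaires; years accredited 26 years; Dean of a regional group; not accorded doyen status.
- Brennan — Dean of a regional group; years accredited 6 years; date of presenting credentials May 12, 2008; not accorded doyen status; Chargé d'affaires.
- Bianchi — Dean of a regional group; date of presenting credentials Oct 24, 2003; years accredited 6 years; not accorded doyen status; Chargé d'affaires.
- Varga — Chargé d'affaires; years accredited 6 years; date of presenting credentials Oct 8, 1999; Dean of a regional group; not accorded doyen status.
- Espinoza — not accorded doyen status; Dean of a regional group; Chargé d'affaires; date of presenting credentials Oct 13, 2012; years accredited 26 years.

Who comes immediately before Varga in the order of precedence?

Brennan

By class of mission: Harlow (Ambassador); then Lund (High Commissioner); then Achebe, Mbeki, Espinoza, Fontaine, Bianchi, Brennan and Varga (Chargé d'affaires).
Achebe, Mbeki, Espinoza, Fontaine, Bianchi, Brennan and Varga are each Dean of a regional group, so the next rule applies.
Among Achebe, Mbeki, Espinoza, Fontaine, Bianchi, Brennan and Varga, accorded doyen status before not accorded doyen status: Achebe and Mbeki (accorded doyen status) before Espinoza, Fontaine, Bianchi, Brennan and Varga (not accorded doyen status).
Achebe and Mbeki both have years accredited 27 years, so the next rule applies.
Among Achebe and Mbeki, alphabetically by surname: Achebe before Mbeki.
Among Espinoza, Fontaine, Bianchi, Brennan and Varga, by years accredited (higher first): Espinoza and Fontaine (26 years) before Bianchi, Brennan and Varga (6 years).
Among Espinoza and Fontaine, alphabetically by surname: Espinoza before Fontaine.
Among Bianchi, Brennan and Varga, alphabetically by surname: Bianchi before Brennan before Varga.
Order: Harlow, Lund, Achebe, Mbeki, Espinoza, Fontaine, Bianchi, Brennan, Varga.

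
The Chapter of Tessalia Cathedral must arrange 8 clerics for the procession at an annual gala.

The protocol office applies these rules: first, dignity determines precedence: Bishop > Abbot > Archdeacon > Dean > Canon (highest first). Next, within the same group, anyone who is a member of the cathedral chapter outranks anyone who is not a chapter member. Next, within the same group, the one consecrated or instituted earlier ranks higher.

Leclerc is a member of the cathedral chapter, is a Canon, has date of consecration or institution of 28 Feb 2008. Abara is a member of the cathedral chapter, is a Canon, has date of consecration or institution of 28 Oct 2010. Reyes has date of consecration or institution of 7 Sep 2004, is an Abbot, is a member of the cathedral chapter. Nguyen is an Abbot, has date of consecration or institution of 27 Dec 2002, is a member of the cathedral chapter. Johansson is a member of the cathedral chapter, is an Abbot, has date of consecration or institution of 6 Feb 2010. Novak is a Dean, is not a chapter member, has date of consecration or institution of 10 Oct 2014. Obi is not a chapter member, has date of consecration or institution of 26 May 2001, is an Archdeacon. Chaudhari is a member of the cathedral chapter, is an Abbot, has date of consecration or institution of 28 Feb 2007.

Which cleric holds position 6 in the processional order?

By dignity: Nguyen, Reyes, Chaudhari and Johansson (Abbot); then Obi (Archdeacon); then Novak (Dean); then Leclerc and Abara (Canon).
Nguyen, Reyes, Chaudhari and Johansson are each a member of the cathedral chapter, so the next rule applies.
Among Nguyen, Reyes, Chaudhari and Johansson, by date of consecration or institution (earlier first): Nguyen (27 Dec 2002) before Reyes (7 Sep 2004) before Chaudhari (28 Feb 2007) before Johansson (6 Feb 2010).
Leclerc and Abara are each a member of the cathedral chapter, so the next rule applies.
Among Leclerc and Abara, by date of consecration or institution (earlier first): Leclerc (28 Feb 2008) before Abara (28 Oct 2010).
Order: Nguyen, Reyes, Chaudhari, Johansson, Obi, Novak, Leclerc, Abara.

Novak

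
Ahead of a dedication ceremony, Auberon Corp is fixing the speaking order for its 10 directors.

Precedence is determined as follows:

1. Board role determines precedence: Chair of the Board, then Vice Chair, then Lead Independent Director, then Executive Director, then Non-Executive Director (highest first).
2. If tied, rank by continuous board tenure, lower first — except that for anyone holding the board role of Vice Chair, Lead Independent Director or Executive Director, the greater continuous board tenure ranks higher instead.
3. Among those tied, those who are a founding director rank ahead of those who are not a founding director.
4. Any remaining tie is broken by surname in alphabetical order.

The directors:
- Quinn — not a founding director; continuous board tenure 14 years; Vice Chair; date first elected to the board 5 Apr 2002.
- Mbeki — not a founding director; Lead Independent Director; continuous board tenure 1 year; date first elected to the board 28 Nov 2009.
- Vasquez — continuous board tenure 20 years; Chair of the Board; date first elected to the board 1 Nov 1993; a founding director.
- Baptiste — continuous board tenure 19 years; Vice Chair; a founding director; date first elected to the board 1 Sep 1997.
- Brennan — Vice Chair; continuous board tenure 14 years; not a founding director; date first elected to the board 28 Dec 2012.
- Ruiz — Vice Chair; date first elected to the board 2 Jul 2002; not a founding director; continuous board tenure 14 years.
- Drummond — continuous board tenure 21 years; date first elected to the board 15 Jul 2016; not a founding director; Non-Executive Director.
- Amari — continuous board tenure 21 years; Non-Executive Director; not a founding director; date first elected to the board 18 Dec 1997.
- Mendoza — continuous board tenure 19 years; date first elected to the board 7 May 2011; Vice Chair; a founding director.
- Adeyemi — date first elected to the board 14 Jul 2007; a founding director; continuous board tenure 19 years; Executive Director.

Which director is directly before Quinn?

By board role: Vasquez (Chair of the Board); then Baptiste, Mendoza, Brennan, Quinn and Ruiz (Vice Chair); then Mbeki (Lead Independent Director); then Adeyemi (Executive Director); then Amari and Drummond (Non-Executive Director).
Among Baptiste, Mendoza, Brennan, Quinn and Ruiz, by continuous board tenure (higher first) (reversed rule for this group): Baptiste and Mendoza (19 years) before Brennan, Quinn and Ruiz (14 years).
Baptiste and Mendoza are each a founding director, so the next rule applies.
Among Baptiste and Mendoza, alphabetically by surname: Baptiste before Mendoza.
Brennan, Quinn and Ruiz are each not a founding director, so the next rule applies.
Among Brennan, Quinn and Ruiz, alphabetically by surname: Brennan before Quinn before Ruiz.
Amari and Drummond both have continuous board tenure 21 years, so the next rule applies.
Amari and Drummond are each not a founding director, so the next rule applies.
Among Amari and Drummond, alphabetically by surname: Amari before Drummond.
Order: Vasquez, Baptiste, Mendoza, Brennan, Quinn, Ruiz, Mbeki, Adeyemi, Amari, Drummond.

Brennan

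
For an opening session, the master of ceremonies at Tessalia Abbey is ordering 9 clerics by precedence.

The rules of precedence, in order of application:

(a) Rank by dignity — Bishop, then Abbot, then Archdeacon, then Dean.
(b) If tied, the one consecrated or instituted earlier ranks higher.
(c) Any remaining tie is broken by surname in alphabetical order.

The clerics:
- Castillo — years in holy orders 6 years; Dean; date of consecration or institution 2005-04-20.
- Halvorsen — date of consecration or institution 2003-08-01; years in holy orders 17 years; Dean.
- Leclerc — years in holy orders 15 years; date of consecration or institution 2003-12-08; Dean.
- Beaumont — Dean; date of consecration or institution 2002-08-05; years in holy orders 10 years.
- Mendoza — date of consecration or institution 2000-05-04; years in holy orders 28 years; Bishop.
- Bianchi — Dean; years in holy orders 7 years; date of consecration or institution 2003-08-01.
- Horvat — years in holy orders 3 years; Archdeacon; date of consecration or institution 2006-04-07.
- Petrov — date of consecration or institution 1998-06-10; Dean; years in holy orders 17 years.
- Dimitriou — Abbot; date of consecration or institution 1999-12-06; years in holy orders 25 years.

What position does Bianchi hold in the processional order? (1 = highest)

By dignity: Mendoza (Bishop); then Dimitriou (Abbot); then Horvat (Archdeacon); then Petrov, Beaumont, Bianchi, Halvorsen, Leclerc and Castillo (Dean).
Among Petrov, Beaumont, Bianchi, Halvorsen, Leclerc and Castillo, by date of consecration or institution (earlier first): Petrov (1998-06-10) before Beaumont (2002-08-05) before Bianchi and Halvorsen (2003-08-01) before Leclerc (2003-12-08) before Castillo (2005-04-20).
Among Bianchi and Halvorsen, alphabetically by surname: Bianchi before Halvorsen.
Order: Mendoza, Dimitriou, Horvat, Petrov, Beaumont, Bianchi, Halvorsen, Leclerc, Castillo. So position 6.

6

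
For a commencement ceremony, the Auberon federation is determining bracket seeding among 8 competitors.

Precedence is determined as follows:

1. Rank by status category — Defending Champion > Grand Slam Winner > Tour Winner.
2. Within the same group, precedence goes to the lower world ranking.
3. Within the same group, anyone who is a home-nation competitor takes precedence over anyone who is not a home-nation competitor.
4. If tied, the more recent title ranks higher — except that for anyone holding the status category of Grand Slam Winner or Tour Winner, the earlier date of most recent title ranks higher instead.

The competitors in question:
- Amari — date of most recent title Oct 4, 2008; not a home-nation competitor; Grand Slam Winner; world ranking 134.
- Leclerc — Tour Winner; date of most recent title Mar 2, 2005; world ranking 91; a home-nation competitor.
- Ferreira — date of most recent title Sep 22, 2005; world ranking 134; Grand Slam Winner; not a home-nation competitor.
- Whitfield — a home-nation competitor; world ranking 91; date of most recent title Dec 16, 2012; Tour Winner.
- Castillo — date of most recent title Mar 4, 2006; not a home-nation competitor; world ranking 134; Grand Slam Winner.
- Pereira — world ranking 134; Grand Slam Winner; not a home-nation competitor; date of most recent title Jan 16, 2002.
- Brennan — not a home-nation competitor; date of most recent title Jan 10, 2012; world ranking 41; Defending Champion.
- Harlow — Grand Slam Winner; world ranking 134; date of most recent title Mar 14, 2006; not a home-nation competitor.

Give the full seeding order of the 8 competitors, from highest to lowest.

By status category: Brennan (Defending Champion); then Pereira, Ferreira, Castillo, Harlow and Amari (Grand Slam Winner); then Leclerc and Whitfield (Tour Winner).
Pereira, Ferreira, Castillo, Harlow and Amari all have world ranking 134, so the next rule applies.
Pereira, Ferreira, Castillo, Harlow and Amari are each not a home-nation competitor, so the next rule applies.
Among Pereira, Ferreira, Castillo, Harlow and Amari, by date of most recent title (earlier first) (reversed rule for this group): Pereira (Jan 16, 2002) before Ferreira (Sep 22, 2005) before Castillo (Mar 4, 2006) before Harlow (Mar 14, 2006) before Amari (Oct 4, 2008).
Leclerc and Whitfield both have world ranking 91, so the next rule applies.
Leclerc and Whitfield are each a home-nation competitor, so the next rule applies.
Among Leclerc and Whitfield, by date of most recent title (earlier first) (reversed rule for this group): Leclerc (Mar 2, 2005) before Whitfield (Dec 16, 2012).
Full order: Brennan, Pereira, Ferreira, Castillo, Harlow, Amari, Leclerc, Whitfield.

Brennan, Pereira, Ferreira, Castillo, Harlow, Amari, Leclerc, Whitfield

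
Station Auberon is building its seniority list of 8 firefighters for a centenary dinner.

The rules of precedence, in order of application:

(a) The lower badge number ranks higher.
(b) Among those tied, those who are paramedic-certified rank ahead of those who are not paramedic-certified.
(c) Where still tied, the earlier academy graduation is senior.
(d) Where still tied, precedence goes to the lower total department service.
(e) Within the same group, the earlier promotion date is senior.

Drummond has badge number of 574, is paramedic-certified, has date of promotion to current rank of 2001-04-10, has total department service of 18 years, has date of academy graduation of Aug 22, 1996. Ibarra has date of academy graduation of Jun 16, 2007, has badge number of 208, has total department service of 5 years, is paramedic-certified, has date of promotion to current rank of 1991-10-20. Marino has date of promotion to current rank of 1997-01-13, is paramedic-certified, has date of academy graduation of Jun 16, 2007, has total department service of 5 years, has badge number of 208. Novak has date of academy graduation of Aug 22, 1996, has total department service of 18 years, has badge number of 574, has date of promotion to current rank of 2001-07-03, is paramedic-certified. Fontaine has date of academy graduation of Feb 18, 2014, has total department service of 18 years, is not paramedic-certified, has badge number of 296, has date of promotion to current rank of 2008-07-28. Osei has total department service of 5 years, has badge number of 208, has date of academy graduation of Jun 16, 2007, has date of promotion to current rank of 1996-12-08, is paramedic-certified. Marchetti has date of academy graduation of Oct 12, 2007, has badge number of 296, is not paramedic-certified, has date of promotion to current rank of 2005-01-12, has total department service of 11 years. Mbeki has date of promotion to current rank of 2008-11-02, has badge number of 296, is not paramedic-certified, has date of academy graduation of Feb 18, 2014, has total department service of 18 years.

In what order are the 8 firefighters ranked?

By badge number (lower first): Ibarra, Osei and Marino (each 208); then Marchetti, Fontaine and Mbeki (each 296); then Drummond and Novak (both 574).
Ibarra, Osei and Marino are each paramedic-certified, so the next rule applies.
Ibarra, Osei and Marino all have date of academy graduation Jun 16, 2007, so the next rule applies.
Ibarra, Osei and Marino all have total department service 5 years, so the next rule applies.
Among Ibarra, Osei and Marino, by date of promotion to current rank (earlier first): Ibarra (1991-10-20) before Osei (1996-12-08) before Marino (1997-01-13).
Marchetti, Fontaine and Mbeki are each not paramedic-certified, so the next rule applies.
Among Marchetti, Fontaine and Mbeki, by date of academy graduation (earlier first): Marchetti (Oct 12, 2007) before Fontaine and Mbeki (Feb 18, 2014).
Fontaine and Mbeki both have total department service 18 years, so the next rule applies.
Among Fontaine and Mbeki, by date of promotion to current rank (earlier first): Fontaine (2008-07-28) before Mbeki (2008-11-02).
Drummond and Novak are each paramedic-certified, so the next rule applies.
Drummond and Novak both have date of academy graduation Aug 22, 1996, so the next rule applies.
Drummond and Novak both have total department service 18 years, so the next rule applies.
Among Drummond and Novak, by date of promotion to current rank (earlier first): Drummond (2001-04-10) before Novak (2001-07-03).
Full order: Ibarra, Osei, Marino, Marchetti, Fontaine, Mbeki, Drummond, Novak.

Ibarra, Osei, Marino, Marchetti, Fontaine, Mbeki, Drummond, Novak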